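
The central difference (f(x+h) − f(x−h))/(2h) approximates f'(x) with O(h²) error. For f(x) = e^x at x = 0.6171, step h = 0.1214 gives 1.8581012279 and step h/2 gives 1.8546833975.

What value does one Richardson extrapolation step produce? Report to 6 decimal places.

r = 2, so 2^r = 4.
Difference of the inputs: 1.8546833975 − 1.8581012279 = -0.0034178304
Divide by 2^2 − 1 = 3: (-0.0034178304)/3 = -0.0011392768
R = A(h/2) + (A(h/2) − A(h))/3 = 1.8546833975 − 0.0011392768 = 1.8535441207
Shift from A(h/2): −0.0011392768.

1.853544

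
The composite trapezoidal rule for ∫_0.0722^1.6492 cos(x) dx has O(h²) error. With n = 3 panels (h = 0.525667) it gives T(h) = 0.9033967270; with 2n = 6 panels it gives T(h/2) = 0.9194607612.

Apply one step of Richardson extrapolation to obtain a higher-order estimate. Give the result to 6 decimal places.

r = 2, so 2^r = 4.
2^2 × A(h/2) = 3.6778430448; minus A(h) gives 2.7744463178.
(4 × 0.9194607612 − 0.9033967270)/(4 − 1) = 0.9248154393

0.924815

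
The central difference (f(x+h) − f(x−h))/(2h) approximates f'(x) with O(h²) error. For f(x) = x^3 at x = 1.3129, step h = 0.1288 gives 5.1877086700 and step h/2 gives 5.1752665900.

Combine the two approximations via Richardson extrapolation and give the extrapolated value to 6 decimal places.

Order 2 gives 2^r = 4 and 2^r − 1 = 3.
Weighted: 20.7010663600 − 5.1877086700 = 15.5133576900
Extrapolated: 15.5133576900 / 3 = 5.1711192300

5.171119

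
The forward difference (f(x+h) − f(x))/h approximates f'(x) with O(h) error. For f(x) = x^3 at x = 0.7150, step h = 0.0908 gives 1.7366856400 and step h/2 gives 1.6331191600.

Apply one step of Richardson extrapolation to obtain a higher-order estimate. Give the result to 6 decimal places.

1.529553

Method order is 1; weight 2^1 = 2.
2*1.6331191600 − 1.7366856400 = 1.5295526800
Denominator 2 − 1 = 1.
So the Richardson estimate is 1.5295526800.
Shift from A(h/2): −0.1035664800.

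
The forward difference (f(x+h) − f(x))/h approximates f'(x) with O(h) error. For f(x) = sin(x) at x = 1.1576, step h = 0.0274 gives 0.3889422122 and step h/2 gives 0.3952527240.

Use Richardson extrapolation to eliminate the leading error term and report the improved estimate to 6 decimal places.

r = 1: numerator weight 2, denominator 1.
2^1*A(h/2) = 0.7905054480; minus A(h) gives 0.4015632358.
0.4015632358 ÷ 1 = 0.4015632358
Gap between inputs: 6.311e-03; correction applied: +0.0063105118.

0.401563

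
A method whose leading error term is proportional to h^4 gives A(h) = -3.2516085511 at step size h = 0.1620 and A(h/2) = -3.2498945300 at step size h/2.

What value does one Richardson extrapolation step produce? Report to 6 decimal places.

-3.249780

Leading term ∝ h^4; use weight 16 = 2^4.
16 × (-3.2498945300) = -51.9983124800; (-51.9983124800) − (-3.2516085511) = -48.7467039289
(16 × (-3.2498945300) − (-3.2516085511))/(16 − 1) = -3.2497802619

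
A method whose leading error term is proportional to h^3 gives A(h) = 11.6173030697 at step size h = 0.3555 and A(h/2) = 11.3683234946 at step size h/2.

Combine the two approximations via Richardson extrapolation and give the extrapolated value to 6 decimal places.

Method order is 3; weight 2^3 = 8.
A(h/2) − A(h) = 11.3683234946 − 11.6173030697 = -0.2489795751
Correction (A(h/2) − A(h))/(8 − 1) = (-0.2489795751)/7 = -0.0355685107
R = A(h/2) + (A(h/2) − A(h))/7 = 11.3683234946 − 0.0355685107 = 11.3327549839
Gap between inputs: 2.490e-01; correction applied: −0.0355685107.

11.332755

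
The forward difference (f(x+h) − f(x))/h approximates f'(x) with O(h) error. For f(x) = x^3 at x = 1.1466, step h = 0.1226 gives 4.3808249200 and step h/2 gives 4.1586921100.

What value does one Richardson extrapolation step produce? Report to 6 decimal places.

Order 1 gives 2^r = 2 and 2^r − 1 = 1.
2 × 4.1586921100 − 4.3808249200 = 3.9365593000
Denominator 2 − 1 = 1.
(2 × 4.1586921100 − 4.3808249200)/(2 − 1) = 3.9365593000
Gap between inputs: 2.221e-01; correction applied: −0.2221328100.

3.936559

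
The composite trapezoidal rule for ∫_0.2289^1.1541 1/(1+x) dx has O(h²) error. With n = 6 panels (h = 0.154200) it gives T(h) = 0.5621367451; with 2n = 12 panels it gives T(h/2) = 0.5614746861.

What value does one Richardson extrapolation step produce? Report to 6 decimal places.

0.561254

Order 2 gives 2^r = 4 and 2^r − 1 = 3.
4*0.5614746861 − 0.5621367451 = 1.6837619993
Divide by 2^2 − 1 = 3.
(4*0.5614746861 − 0.5621367451)/(4 − 1) = 0.5612539998
Gap between inputs: 6.621e-04; correction applied: −0.0002206863.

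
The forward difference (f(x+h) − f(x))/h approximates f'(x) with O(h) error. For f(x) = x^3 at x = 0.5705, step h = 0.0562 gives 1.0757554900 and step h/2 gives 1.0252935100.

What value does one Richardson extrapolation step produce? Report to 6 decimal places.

Method order is 1; weight 2^1 = 2.
2*1.0252935100 = 2.0505870200; subtract 1.0757554900 → 0.9748315300
0.9748315300 ÷ 1 = 0.9748315300

0.974832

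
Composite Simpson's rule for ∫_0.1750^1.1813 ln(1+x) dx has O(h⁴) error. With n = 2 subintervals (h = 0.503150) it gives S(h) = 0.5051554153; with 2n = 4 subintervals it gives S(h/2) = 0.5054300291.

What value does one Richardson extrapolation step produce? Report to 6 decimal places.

0.505448

Leading term ∝ h^4; use weight 16 = 2^4.
16·0.5054300291 − 0.5051554153 = 7.5817250503
7.5817250503 ÷ 15 = 0.5054483367
Correction |R − A(h/2)| = 1.831e-05; gap |A(h/2) − A(h)| = 2.746e-04.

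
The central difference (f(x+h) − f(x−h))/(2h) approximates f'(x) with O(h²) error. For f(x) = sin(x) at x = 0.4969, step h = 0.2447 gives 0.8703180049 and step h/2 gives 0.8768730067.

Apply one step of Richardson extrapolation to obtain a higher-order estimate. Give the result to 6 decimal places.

Method order is 2; weight 2^2 = 4.
Difference of the inputs: 0.8768730067 − 0.8703180049 = 0.0065550018
Divide by 2^2 − 1 = 3: 0.0065550018/3 = 0.0021850006
R = A(h/2) + (A(h/2) − A(h))/3 = 0.8768730067 + 0.0021850006 = 0.8790580073
Correction |R − A(h/2)| = 2.185e-03; gap |A(h/2) − A(h)| = 6.555e-03.

0.879058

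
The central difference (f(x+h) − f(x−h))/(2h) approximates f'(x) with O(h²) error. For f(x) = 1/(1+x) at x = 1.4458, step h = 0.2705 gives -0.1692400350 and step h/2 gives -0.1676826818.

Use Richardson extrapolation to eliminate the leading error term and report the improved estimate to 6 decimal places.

-0.167164

Method order is 2; weight 2^2 = 4.
4·(-0.1676826818) − (-0.1692400350) = -0.5014906922
(-0.5014906922) ÷ 3 = -0.1671635641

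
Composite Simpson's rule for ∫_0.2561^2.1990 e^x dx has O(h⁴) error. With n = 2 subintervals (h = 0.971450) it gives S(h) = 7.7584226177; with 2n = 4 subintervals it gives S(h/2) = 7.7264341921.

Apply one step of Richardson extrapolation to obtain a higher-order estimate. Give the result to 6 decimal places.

7.724302

Method order is 4; weight 2^4 = 16.
Numerator 16·A(h/2) − A(h) = 16·7.7264341921 − 7.7584226177 = 115.8645244559
R = 115.8645244559/15 = 7.7243016304
Shift from A(h/2): −0.0021325617.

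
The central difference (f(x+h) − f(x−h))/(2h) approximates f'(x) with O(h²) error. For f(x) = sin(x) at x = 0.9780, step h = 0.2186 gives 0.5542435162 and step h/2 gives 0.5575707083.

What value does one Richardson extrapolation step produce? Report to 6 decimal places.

Method order is 2; weight 2^2 = 4.
4·0.5575707083 = 2.2302828332; subtract 0.5542435162 → 1.6760393170
1.6760393170 ÷ 3 = 0.5586797723
Gap between inputs: 3.327e-03; correction applied: +0.0011090640.

0.558680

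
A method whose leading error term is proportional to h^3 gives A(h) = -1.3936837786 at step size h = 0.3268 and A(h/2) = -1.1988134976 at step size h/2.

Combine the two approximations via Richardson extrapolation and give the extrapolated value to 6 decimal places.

-1.170975

r = 3: numerator weight 8, denominator 7.
Top: 8(-1.1988134976) − (-1.3936837786) = -8.1968242022
(-8.1968242022) ÷ 7 = -1.1709748860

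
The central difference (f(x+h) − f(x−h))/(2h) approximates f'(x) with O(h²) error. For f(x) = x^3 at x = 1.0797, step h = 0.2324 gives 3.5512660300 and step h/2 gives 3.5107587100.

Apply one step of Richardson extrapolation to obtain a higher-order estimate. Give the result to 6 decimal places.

The method has order 2: 2^2 = 4.
4*3.5107587100 − 3.5512660300 = 10.4917688100
Denominator 4 − 1 = 3.
(4*3.5107587100 − 3.5512660300)/(4 − 1) = 3.4972562700
Gap between inputs: 4.051e-02; correction applied: −0.0135024400.

3.497256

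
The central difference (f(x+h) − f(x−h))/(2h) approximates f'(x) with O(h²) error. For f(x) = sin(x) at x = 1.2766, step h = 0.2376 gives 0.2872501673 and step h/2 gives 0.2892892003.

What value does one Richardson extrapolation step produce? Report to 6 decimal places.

With r = 2 the leading error scales as h^2, so the weight is 2^2 = 4.
Numerator 4·A(h/2) − A(h) = 4·0.2892892003 − 0.2872501673 = 0.8699066339
0.8699066339 ÷ 3 = 0.2899688780
Correction |R − A(h/2)| = 6.797e-04; gap |A(h/2) − A(h)| = 2.039e-03.

0.289969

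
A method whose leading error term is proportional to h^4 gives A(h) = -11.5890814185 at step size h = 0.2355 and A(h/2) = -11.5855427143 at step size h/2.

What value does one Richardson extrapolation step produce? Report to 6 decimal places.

The method has order 4: 2^4 = 16.
16 × (-11.5855427143) − (-11.5890814185) = -173.7796020103
(-173.7796020103) ÷ 15 = -11.5853068007

-11.585307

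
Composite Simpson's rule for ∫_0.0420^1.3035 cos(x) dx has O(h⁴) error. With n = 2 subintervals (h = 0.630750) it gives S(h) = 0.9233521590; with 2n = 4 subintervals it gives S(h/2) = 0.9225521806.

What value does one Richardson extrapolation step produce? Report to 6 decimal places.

Error is O(h^4); halving h shrinks it by 2^4 = 16.
2^4*A(h/2) = 14.7608348896; minus A(h) gives 13.8374827306.
Extrapolated: 13.8374827306 / 15 = 0.9224988487

0.922499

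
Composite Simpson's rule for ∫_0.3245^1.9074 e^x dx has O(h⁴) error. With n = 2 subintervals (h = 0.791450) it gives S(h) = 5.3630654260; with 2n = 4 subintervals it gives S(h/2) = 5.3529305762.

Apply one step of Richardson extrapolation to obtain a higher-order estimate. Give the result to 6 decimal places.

5.352255

Order 4 gives 2^r = 16 and 2^r − 1 = 15.
Top: 16(5.3529305762) − (5.3630654260) = 80.2838237932
R = 80.2838237932/15 = 5.3522549195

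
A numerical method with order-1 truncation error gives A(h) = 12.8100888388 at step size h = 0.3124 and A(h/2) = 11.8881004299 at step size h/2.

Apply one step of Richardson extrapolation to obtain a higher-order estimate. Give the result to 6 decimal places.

10.966112

Order 1 gives 2^r = 2 and 2^r − 1 = 1.
Difference of the inputs: 11.8881004299 − 12.8100888388 = -0.9219884089
Divide by 2^1 − 1 = 1: (-0.9219884089)/1 = -0.9219884089
R = 11.8881004299 − 0.9219884089 = 10.9661120210
Correction |R − A(h/2)| = 9.220e-01; gap |A(h/2) − A(h)| = 9.220e-01.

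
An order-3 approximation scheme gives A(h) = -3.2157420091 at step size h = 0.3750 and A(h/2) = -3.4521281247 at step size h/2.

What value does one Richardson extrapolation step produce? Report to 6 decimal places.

-3.485898

Error is O(h^3); halving h shrinks it by 2^3 = 8.
Weighted: (-27.6170249976) − (-3.2157420091) = -24.4012829885
(8×(-3.4521281247) − (-3.2157420091))/(8 − 1) = -3.4858975698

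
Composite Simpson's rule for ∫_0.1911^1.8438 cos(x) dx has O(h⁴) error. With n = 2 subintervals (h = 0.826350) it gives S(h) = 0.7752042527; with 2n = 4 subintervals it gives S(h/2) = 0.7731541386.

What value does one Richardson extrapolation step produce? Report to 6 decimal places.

Method order is 4; weight 2^4 = 16.
16·0.7731541386 = 12.3704662176; subtract 0.7752042527 → 11.5952619649
(16·0.7731541386 − 0.7752042527)/(16 − 1) = 0.7730174643

0.773017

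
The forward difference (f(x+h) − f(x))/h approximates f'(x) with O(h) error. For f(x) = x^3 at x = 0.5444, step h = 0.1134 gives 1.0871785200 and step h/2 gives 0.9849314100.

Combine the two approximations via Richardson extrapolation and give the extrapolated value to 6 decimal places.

With r = 1 the leading error scales as h^1, so the weight is 2^1 = 2.
Numerator 2*A(h/2) − A(h) = 2*0.9849314100 − 1.0871785200 = 0.8826843000
Denominator 2 − 1 = 1.
So the Richardson estimate is 0.8826843000.
Gap between inputs: 1.022e-01; correction applied: −0.1022471100.

0.882684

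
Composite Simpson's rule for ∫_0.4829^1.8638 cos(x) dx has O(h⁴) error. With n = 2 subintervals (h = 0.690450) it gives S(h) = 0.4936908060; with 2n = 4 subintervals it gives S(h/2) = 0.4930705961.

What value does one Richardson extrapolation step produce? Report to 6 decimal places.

0.493029

Method order is 4; weight 2^4 = 16.
A(h/2) − A(h) = 0.4930705961 − 0.4936908060 = -0.0006202099
Divide by 2^4 − 1 = 15: (-0.0006202099)/15 = -0.0000413473
R = 0.4930705961 − 0.0000413473 = 0.4930292488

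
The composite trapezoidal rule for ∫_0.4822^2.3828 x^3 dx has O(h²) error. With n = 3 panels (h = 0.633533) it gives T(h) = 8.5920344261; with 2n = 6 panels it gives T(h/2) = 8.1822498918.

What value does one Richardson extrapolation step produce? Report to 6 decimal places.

Leading term ∝ h^2; use weight 4 = 2^2.
Numerator 4*A(h/2) − A(h) = 4*8.1822498918 − 8.5920344261 = 24.1369651411
Divide by 2^2 − 1 = 3.
R = 24.1369651411/3 = 8.0456550470

8.045655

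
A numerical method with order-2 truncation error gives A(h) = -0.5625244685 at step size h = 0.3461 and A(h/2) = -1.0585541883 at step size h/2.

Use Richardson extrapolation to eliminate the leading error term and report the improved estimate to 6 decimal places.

-1.223897

Error is O(h^2); halving h shrinks it by 2^2 = 4.
A(h/2) − A(h) = -1.0585541883 − (-0.5625244685) = -0.4960297198
Correction (A(h/2) − A(h))/(4 − 1) = (-0.4960297198)/3 = -0.1653432399
R = A(h/2) + (A(h/2) − A(h))/3 = -1.0585541883 − 0.1653432399 = -1.2238974282
Shift from A(h/2): −0.1653432399.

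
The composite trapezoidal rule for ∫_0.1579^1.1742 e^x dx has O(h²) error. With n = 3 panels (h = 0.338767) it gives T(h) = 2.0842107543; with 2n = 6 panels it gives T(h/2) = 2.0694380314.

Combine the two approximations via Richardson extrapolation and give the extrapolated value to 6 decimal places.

Leading term ∝ h^2; use weight 4 = 2^2.
4·2.0694380314 = 8.2777521256; subtract 2.0842107543 → 6.1935413713
R = 6.1935413713/3 = 2.0645137904

2.064514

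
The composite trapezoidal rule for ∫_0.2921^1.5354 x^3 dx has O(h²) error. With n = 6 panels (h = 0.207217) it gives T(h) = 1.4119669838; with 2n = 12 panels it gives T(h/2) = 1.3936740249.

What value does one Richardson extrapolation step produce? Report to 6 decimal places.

1.387576

Method order is 2; weight 2^2 = 4.
Numerator 4 × A(h/2) − A(h) = 4 × 1.3936740249 − 1.4119669838 = 4.1627291158
R = 4.1627291158/3 = 1.3875763719
Gap between inputs: 1.829e-02; correction applied: −0.0060976530.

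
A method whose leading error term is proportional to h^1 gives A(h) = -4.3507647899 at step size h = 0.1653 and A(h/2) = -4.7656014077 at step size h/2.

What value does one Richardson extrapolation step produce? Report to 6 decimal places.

-5.180438

r = 1, so 2^r = 2.
A(h/2) − A(h) = -4.7656014077 − (-4.3507647899) = -0.4148366178
Correction (A(h/2) − A(h))/(2 − 1) = (-0.4148366178)/1 = -0.4148366178
R = A(h/2) + (A(h/2) − A(h))/1 = -4.7656014077 − 0.4148366178 = -5.1804380255
Shift from A(h/2): −0.4148366178.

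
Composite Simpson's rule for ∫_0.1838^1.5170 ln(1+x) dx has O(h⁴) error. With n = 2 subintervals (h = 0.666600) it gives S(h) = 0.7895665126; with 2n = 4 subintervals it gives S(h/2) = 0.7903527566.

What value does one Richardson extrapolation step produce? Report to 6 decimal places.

Leading term ∝ h^4; use weight 16 = 2^4.
Numerator 16 × A(h/2) − A(h) = 16 × 0.7903527566 − 0.7895665126 = 11.8560775930
Denominator 16 − 1 = 15.
So the Richardson estimate is 0.7904051729.

0.790405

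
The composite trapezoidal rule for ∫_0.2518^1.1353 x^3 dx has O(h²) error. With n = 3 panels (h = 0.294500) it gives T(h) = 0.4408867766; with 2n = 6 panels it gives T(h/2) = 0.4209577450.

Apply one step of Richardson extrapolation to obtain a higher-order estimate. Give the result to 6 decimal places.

r = 2: numerator weight 4, denominator 3.
4 × 0.4209577450 = 1.6838309800; 1.6838309800 − 0.4408867766 = 1.2429442034
R = 1.2429442034/3 = 0.4143147345
Shift from A(h/2): −0.0066430105.

0.414315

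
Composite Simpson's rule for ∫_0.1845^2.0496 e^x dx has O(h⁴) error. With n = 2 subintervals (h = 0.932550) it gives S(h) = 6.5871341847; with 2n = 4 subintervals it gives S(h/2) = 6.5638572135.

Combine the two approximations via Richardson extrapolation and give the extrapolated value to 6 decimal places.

6.562305

The method has order 4: 2^4 = 16.
Difference of the inputs: 6.5638572135 − 6.5871341847 = -0.0232769712
Correction (A(h/2) − A(h))/(16 − 1) = (-0.0232769712)/15 = -0.0015517981
R = A(h/2) + (A(h/2) − A(h))/15 = 6.5638572135 − 0.0015517981 = 6.5623054154
Gap between inputs: 2.328e-02; correction applied: −0.0015517981.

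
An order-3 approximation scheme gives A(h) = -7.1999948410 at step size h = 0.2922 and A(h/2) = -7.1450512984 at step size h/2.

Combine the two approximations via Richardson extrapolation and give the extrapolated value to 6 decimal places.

The method has order 3: 2^3 = 8.
Numerator 8·A(h/2) − A(h) = 8·(-7.1450512984) − (-7.1999948410) = -49.9604155462
Divide by 2^3 − 1 = 7.
(8·(-7.1450512984) − (-7.1999948410))/(8 − 1) = -7.1372022209

-7.137202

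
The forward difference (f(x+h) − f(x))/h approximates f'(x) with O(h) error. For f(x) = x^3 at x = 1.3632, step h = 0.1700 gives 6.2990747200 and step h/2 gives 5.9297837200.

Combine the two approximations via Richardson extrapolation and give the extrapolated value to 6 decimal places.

5.560493

Leading term ∝ h^1; use weight 2 = 2^1.
2·5.9297837200 = 11.8595674400; 11.8595674400 − 6.2990747200 = 5.5604927200
Extrapolated: 5.5604927200 / 1 = 5.5604927200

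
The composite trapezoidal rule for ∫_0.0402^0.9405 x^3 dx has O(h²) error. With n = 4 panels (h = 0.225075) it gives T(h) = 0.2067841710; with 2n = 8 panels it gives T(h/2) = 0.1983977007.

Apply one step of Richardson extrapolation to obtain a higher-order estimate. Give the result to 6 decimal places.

r = 2: numerator weight 4, denominator 3.
4·0.1983977007 − 0.2067841710 = 0.5868066318
Divide by 2^2 − 1 = 3.
So the Richardson estimate is 0.1956022106.
Shift from A(h/2): −0.0027954901.

0.195602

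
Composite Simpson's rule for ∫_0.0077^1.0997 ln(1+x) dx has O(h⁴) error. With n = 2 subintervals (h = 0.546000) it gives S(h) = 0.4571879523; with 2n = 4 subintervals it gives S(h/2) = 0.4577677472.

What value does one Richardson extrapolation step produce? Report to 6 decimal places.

0.457806

Error is O(h^4); halving h shrinks it by 2^4 = 16.
16·0.4577677472 − 0.4571879523 = 6.8670960029
Divide by 2^4 − 1 = 15.
So the Richardson estimate is 0.4578064002.
Gap between inputs: 5.798e-04; correction applied: +0.0000386530.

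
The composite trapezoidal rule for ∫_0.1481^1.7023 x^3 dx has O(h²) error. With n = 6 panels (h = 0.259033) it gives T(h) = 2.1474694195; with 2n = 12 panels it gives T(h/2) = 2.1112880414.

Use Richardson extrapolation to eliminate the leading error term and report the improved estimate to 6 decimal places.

2.099228

Error is O(h^2); halving h shrinks it by 2^2 = 4.
4 × 2.1112880414 = 8.4451521656; subtract 2.1474694195 → 6.2976827461
Extrapolated: 6.2976827461 / 3 = 2.0992275820
Correction |R − A(h/2)| = 1.206e-02; gap |A(h/2) − A(h)| = 3.618e-02.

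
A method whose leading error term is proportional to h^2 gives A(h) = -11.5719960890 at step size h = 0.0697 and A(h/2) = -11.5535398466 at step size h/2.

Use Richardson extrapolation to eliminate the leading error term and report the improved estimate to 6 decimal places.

The method has order 2: 2^2 = 4.
Weighted: (-46.2141593864) − (-11.5719960890) = -34.6421632974
Denominator 4 − 1 = 3.
(4×(-11.5535398466) − (-11.5719960890))/(4 − 1) = -11.5473877658

-11.547388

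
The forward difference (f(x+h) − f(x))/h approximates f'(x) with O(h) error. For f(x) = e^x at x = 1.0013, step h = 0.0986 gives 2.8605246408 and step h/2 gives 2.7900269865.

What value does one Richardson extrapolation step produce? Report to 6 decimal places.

Leading term ∝ h^1; use weight 2 = 2^1.
Difference of the inputs: 2.7900269865 − 2.8605246408 = -0.0704976543
Correction (A(h/2) − A(h))/(2 − 1) = (-0.0704976543)/1 = -0.0704976543
R = 2.7900269865 − 0.0704976543 = 2.7195293322

2.719529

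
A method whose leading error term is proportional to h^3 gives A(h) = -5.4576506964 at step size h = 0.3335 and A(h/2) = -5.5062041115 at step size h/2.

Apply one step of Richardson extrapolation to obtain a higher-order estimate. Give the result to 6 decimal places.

-5.513140

The method has order 3: 2^3 = 8.
8 × (-5.5062041115) = -44.0496328920; (-44.0496328920) − (-5.4576506964) = -38.5919821956
Denominator 8 − 1 = 7.
(8 × (-5.5062041115) − (-5.4576506964))/(8 − 1) = -5.5131403137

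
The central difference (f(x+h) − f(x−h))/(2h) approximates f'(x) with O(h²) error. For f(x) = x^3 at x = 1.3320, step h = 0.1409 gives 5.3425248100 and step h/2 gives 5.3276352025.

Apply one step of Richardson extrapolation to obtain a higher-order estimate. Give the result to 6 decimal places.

Error is O(h^2); halving h shrinks it by 2^2 = 4.
Top: 4(5.3276352025) − (5.3425248100) = 15.9680160000
R = 15.9680160000/3 = 5.3226720000

5.322672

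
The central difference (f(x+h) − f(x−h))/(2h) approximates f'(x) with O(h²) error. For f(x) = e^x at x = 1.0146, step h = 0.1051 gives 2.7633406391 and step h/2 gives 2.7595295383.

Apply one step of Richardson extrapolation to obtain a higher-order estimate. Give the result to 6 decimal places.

Leading term ∝ h^2; use weight 4 = 2^2.
4×2.7595295383 − 2.7633406391 = 8.2747775141
Denominator 4 − 1 = 3.
(4×2.7595295383 − 2.7633406391)/(4 − 1) = 2.7582591714

2.758259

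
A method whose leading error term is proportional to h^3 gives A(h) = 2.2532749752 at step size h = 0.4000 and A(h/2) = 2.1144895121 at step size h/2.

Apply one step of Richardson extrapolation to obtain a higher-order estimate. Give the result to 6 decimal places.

With r = 3 the leading error scales as h^3, so the weight is 2^3 = 8.
8·2.1144895121 = 16.9159160968; 16.9159160968 − 2.2532749752 = 14.6626411216
R = 14.6626411216/7 = 2.0946630174
Gap between inputs: 1.388e-01; correction applied: −0.0198264947.

2.094663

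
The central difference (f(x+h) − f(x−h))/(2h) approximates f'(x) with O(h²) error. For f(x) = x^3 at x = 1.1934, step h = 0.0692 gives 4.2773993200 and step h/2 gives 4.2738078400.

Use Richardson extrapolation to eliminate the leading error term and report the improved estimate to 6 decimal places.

Error is O(h^2); halving h shrinks it by 2^2 = 4.
Numerator 4×A(h/2) − A(h) = 4×4.2738078400 − 4.2773993200 = 12.8178320400
Denominator 4 − 1 = 3.
12.8178320400 ÷ 3 = 4.2726106800
Gap between inputs: 3.591e-03; correction applied: −0.0011971600.

4.272611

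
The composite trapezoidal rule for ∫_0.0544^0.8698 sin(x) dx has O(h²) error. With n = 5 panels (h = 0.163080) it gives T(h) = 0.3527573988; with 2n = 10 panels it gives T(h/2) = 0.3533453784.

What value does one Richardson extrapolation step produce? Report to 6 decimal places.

0.353541

The method has order 2: 2^2 = 4.
Numerator 4×A(h/2) − A(h) = 4×0.3533453784 − 0.3527573988 = 1.0606241148
(4×0.3533453784 − 0.3527573988)/(4 − 1) = 0.3535413716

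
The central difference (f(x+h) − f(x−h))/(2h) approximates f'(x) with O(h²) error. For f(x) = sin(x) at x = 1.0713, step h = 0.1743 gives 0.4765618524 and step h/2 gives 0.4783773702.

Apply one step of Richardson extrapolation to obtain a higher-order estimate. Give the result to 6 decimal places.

Leading term ∝ h^2; use weight 4 = 2^2.
Difference of the inputs: 0.4783773702 − 0.4765618524 = 0.0018155178
Divide by 2^2 − 1 = 3: 0.0018155178/3 = 0.0006051726
R = 0.4783773702 + 0.0006051726 = 0.4789825428
Shift from A(h/2): +0.0006051726.

0.478983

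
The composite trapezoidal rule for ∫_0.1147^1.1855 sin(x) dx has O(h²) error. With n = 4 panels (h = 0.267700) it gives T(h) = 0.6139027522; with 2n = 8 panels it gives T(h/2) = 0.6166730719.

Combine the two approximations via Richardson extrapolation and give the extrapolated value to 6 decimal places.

0.617597

Method order is 2; weight 2^2 = 4.
Numerator 4·A(h/2) − A(h) = 4·0.6166730719 − 0.6139027522 = 1.8527895354
Divide by 2^2 − 1 = 3.
R = 1.8527895354/3 = 0.6175965118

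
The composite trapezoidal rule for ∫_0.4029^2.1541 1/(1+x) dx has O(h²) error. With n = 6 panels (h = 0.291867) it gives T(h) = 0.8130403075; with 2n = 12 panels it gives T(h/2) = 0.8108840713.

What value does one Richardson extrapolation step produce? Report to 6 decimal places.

r = 2: numerator weight 4, denominator 3.
Top: 4(0.8108840713) − (0.8130403075) = 2.4304959777
2.4304959777 ÷ 3 = 0.8101653259

0.810165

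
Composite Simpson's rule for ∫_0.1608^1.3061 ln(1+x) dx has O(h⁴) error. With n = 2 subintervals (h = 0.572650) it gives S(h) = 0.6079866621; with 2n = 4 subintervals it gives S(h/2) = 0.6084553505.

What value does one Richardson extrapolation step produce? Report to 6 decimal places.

Method order is 4; weight 2^4 = 16.
A(h/2) − A(h) = 0.6084553505 − 0.6079866621 = 0.0004686884
Correction (A(h/2) − A(h))/(16 − 1) = 0.0004686884/15 = 0.0000312459
R = 0.6084553505 + 0.0000312459 = 0.6084865964
Shift from A(h/2): +0.0000312459.

0.608487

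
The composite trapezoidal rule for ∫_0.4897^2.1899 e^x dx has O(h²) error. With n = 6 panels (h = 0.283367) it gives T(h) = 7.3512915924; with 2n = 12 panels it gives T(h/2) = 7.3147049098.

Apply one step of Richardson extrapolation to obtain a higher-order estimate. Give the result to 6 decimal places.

r = 2, so 2^r = 4.
A(h/2) − A(h) = 7.3147049098 − 7.3512915924 = -0.0365866826
Correction (A(h/2) − A(h))/(4 − 1) = (-0.0365866826)/3 = -0.0121955609
R = 7.3147049098 − 0.0121955609 = 7.3025093489

7.302509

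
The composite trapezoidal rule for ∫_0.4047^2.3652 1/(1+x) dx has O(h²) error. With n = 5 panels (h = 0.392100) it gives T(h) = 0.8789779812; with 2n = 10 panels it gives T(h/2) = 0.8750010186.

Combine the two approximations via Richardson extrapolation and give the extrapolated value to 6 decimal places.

r = 2, so 2^r = 4.
Weighted: 3.5000040744 − 0.8789779812 = 2.6210260932
2.6210260932 ÷ 3 = 0.8736753644

0.873675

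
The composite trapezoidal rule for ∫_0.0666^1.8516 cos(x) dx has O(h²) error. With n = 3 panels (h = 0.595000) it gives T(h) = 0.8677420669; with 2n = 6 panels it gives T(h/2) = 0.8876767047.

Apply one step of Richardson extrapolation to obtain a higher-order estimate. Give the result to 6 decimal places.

0.894322

With r = 2 the leading error scales as h^2, so the weight is 2^2 = 4.
A(h/2) − A(h) = 0.8876767047 − 0.8677420669 = 0.0199346378
Divide by 2^2 − 1 = 3: 0.0199346378/3 = 0.0066448793
R = 0.8876767047 + 0.0066448793 = 0.8943215840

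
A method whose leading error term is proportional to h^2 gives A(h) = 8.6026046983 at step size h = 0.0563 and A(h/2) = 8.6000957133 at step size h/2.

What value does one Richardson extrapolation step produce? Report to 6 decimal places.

8.599259

The method has order 2: 2^2 = 4.
4 × 8.6000957133 = 34.4003828532; 34.4003828532 − 8.6026046983 = 25.7977781549
Divide by 2^2 − 1 = 3.
Extrapolated: 25.7977781549 / 3 = 8.5992593850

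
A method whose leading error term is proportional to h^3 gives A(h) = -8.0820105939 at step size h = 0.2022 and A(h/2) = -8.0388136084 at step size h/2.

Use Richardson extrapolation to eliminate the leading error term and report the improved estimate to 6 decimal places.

r = 3, so 2^r = 8.
2^3*A(h/2) = -64.3105088672; minus A(h) gives -56.2284982733.
Denominator 8 − 1 = 7.
R = (-56.2284982733)/7 = -8.0326426105
Gap between inputs: 4.320e-02; correction applied: +0.0061709979.

-8.032643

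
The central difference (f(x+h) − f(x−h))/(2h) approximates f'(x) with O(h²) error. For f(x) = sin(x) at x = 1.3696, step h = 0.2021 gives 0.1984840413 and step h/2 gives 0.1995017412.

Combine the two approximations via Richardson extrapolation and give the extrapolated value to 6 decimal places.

0.199841

r = 2, so 2^r = 4.
Difference of the inputs: 0.1995017412 − 0.1984840413 = 0.0010176999
Divide by 2^2 − 1 = 3: 0.0010176999/3 = 0.0003392333
R = 0.1995017412 + 0.0003392333 = 0.1998409745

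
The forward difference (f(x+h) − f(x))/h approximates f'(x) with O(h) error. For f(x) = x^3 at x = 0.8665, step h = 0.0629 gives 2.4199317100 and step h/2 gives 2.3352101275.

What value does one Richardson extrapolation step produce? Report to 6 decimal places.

Error is O(h^1); halving h shrinks it by 2^1 = 2.
2^1*A(h/2) = 4.6704202550; minus A(h) gives 2.2504885450.
(2*2.3352101275 − 2.4199317100)/(2 − 1) = 2.2504885450

2.250489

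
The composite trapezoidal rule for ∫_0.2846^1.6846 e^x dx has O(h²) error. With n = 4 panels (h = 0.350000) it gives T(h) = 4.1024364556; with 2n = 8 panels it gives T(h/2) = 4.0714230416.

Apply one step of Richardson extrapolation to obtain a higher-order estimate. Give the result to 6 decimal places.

The method has order 2: 2^2 = 4.
2^2 × A(h/2) = 16.2856921664; minus A(h) gives 12.1832557108.
Denominator 4 − 1 = 3.
Result: 4.0610852369
Shift from A(h/2): −0.0103378047.

4.061085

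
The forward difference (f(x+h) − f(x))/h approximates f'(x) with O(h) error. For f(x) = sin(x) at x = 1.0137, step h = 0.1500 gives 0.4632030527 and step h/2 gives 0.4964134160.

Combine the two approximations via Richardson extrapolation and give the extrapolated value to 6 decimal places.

0.529624

Leading term ∝ h^1; use weight 2 = 2^1.
2 × 0.4964134160 − 0.4632030527 = 0.5296237793
Divide by 2^1 − 1 = 1.
(2 × 0.4964134160 − 0.4632030527)/(2 − 1) = 0.5296237793
Shift from A(h/2): +0.0332103633.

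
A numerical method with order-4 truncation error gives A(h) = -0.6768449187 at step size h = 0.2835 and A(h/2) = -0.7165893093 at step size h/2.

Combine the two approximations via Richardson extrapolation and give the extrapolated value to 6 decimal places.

With r = 4 the leading error scales as h^4, so the weight is 2^4 = 16.
2^4*A(h/2) = -11.4654289488; minus A(h) gives -10.7885840301.
Divide by 2^4 − 1 = 15.
(16*(-0.7165893093) − (-0.6768449187))/(16 − 1) = -0.7192389353
Correction |R − A(h/2)| = 2.650e-03; gap |A(h/2) − A(h)| = 3.974e-02.

-0.719239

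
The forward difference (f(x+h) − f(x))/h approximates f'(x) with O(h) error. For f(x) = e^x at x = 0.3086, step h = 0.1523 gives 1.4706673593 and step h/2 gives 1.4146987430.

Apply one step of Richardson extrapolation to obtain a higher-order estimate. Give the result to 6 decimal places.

1.358730

Method order is 1; weight 2^1 = 2.
Weighted: 2.8293974860 − 1.4706673593 = 1.3587301267
R = 1.3587301267/1 = 1.3587301267
Shift from A(h/2): −0.0559686163.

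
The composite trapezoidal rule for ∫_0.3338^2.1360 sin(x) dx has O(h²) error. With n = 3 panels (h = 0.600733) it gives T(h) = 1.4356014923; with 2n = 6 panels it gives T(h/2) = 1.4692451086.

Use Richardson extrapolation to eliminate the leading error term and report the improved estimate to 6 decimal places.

Leading term ∝ h^2; use weight 4 = 2^2.
2^2·A(h/2) = 5.8769804344; minus A(h) gives 4.4413789421.
Denominator 4 − 1 = 3.
R = 4.4413789421/3 = 1.4804596474

1.480460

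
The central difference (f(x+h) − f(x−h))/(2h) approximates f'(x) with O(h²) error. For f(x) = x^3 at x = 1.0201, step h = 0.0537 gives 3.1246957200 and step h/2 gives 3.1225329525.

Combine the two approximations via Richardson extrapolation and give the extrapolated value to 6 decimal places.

3.121812

With r = 2 the leading error scales as h^2, so the weight is 2^2 = 4.
Top: 4(3.1225329525) − (3.1246957200) = 9.3654360900
Denominator 4 − 1 = 3.
So the Richardson estimate is 3.1218120300.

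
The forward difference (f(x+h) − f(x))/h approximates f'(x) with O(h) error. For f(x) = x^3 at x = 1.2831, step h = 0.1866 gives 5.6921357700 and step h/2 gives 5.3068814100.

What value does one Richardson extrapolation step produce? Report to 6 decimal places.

With r = 1 the leading error scales as h^1, so the weight is 2^1 = 2.
Weighted: 10.6137628200 − 5.6921357700 = 4.9216270500
Divide by 2^1 − 1 = 1.
Extrapolated: 4.9216270500 / 1 = 4.9216270500

4.921627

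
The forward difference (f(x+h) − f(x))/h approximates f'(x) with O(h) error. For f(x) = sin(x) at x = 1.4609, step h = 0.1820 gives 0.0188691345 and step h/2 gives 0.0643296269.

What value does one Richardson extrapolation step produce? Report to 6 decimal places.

0.109790

Leading term ∝ h^1; use weight 2 = 2^1.
2·0.0643296269 − 0.0188691345 = 0.1097901193
Extrapolated: 0.1097901193 / 1 = 0.1097901193
Correction |R − A(h/2)| = 4.546e-02; gap |A(h/2) − A(h)| = 4.546e-02.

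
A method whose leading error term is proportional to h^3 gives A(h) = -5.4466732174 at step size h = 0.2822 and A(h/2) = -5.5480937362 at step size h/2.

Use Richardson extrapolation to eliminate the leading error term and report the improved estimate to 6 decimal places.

Leading term ∝ h^3; use weight 8 = 2^3.
8 × (-5.5480937362) = -44.3847498896; subtract (-5.4466732174) → -38.9380766722
R = (-38.9380766722)/7 = -5.5625823817

-5.562582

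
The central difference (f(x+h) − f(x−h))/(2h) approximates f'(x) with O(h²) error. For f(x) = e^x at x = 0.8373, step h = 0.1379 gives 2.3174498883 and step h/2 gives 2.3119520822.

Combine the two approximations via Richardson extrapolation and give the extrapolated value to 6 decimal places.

Order 2 gives 2^r = 4 and 2^r − 1 = 3.
Weighted: 9.2478083288 − 2.3174498883 = 6.9303584405
Denominator 4 − 1 = 3.
Extrapolated: 6.9303584405 / 3 = 2.3101194802
Gap between inputs: 5.498e-03; correction applied: −0.0018326020.

2.310119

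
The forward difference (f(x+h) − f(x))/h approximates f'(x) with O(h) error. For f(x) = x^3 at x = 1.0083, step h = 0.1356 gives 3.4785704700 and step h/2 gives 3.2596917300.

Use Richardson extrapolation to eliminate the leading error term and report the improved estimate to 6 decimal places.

3.040813

The method has order 1: 2^1 = 2.
2^1*A(h/2) = 6.5193834600; minus A(h) gives 3.0408129900.
Divide by 2^1 − 1 = 1.
3.0408129900 ÷ 1 = 3.0408129900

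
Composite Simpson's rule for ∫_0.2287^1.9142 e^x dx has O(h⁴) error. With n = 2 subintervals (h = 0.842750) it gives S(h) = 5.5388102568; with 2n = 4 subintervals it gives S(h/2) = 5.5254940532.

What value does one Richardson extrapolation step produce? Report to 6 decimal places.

5.524606

With r = 4 the leading error scales as h^4, so the weight is 2^4 = 16.
Numerator 16 × A(h/2) − A(h) = 16 × 5.5254940532 − 5.5388102568 = 82.8690945944
R = 82.8690945944/15 = 5.5246063063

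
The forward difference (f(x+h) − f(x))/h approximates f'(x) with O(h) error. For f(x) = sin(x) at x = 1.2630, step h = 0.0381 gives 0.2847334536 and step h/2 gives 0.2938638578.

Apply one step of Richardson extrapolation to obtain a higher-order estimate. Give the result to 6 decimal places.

Order 1 gives 2^r = 2 and 2^r − 1 = 1.
2^1 × A(h/2) = 0.5877277156; minus A(h) gives 0.3029942620.
(2 × 0.2938638578 − 0.2847334536)/(2 − 1) = 0.3029942620
Gap between inputs: 9.130e-03; correction applied: +0.0091304042.

0.302994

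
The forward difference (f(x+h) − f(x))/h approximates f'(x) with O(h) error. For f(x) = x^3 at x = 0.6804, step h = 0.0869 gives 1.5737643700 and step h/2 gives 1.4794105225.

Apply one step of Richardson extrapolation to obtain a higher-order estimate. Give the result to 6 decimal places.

r = 1: numerator weight 2, denominator 1.
2·1.4794105225 − 1.5737643700 = 1.3850566750
Divide by 2^1 − 1 = 1.
(2·1.4794105225 − 1.5737643700)/(2 − 1) = 1.3850566750
Gap between inputs: 9.435e-02; correction applied: −0.0943538475.

1.385057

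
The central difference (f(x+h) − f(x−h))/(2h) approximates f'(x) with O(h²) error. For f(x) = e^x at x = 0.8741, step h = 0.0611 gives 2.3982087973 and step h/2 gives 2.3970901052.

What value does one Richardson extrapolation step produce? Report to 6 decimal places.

2.396717

Order 2 gives 2^r = 4 and 2^r − 1 = 3.
4*2.3970901052 − 2.3982087973 = 7.1901516235
Extrapolated: 7.1901516235 / 3 = 2.3967172078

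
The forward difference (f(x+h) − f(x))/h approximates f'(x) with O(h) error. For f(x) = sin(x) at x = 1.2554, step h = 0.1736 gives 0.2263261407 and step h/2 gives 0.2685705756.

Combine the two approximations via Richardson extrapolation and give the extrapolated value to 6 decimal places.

Method order is 1; weight 2^1 = 2.
2×0.2685705756 = 0.5371411512; subtract 0.2263261407 → 0.3108150105
R = 0.3108150105/1 = 0.3108150105

0.310815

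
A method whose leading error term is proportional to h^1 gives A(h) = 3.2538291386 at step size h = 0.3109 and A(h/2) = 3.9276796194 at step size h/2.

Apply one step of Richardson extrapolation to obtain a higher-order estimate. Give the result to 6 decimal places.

With r = 1 the leading error scales as h^1, so the weight is 2^1 = 2.
2 × 3.9276796194 = 7.8553592388; subtract 3.2538291386 → 4.6015301002
Denominator 2 − 1 = 1.
So the Richardson estimate is 4.6015301002.
Shift from A(h/2): +0.6738504808.

4.601530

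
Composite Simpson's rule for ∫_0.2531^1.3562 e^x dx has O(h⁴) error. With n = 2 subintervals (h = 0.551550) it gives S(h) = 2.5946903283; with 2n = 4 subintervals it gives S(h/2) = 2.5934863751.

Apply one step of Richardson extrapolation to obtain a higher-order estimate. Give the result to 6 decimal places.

2.593406

The method has order 4: 2^4 = 16.
Weighted: 41.4957820016 − 2.5946903283 = 38.9010916733
R = 38.9010916733/15 = 2.5934061116
Shift from A(h/2): −0.0000802635.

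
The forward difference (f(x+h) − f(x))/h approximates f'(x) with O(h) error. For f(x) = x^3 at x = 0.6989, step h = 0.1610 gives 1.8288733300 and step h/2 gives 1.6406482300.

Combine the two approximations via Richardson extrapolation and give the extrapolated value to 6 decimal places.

1.452423

r = 1: numerator weight 2, denominator 1.
2^1 × A(h/2) = 3.2812964600; minus A(h) gives 1.4524231300.
R = 1.4524231300/1 = 1.4524231300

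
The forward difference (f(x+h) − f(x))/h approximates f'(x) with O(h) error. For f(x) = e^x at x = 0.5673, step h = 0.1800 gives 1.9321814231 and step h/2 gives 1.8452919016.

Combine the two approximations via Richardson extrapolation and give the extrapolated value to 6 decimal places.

Order 1 gives 2^r = 2 and 2^r − 1 = 1.
2^1·A(h/2) = 3.6905838032; minus A(h) gives 1.7584023801.
Extrapolated: 1.7584023801 / 1 = 1.7584023801

1.758402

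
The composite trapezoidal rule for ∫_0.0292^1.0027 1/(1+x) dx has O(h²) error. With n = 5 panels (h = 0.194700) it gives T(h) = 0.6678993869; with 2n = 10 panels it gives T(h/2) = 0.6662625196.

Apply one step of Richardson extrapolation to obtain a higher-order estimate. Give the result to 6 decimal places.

With r = 2 the leading error scales as h^2, so the weight is 2^2 = 4.
4×0.6662625196 = 2.6650500784; subtract 0.6678993869 → 1.9971506915
Denominator 4 − 1 = 3.
So the Richardson estimate is 0.6657168972.

0.665717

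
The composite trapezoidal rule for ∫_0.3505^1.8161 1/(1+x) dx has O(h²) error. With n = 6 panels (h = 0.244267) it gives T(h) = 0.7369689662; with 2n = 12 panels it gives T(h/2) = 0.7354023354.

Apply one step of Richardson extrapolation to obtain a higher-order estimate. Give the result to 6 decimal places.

0.734880

Order 2 gives 2^r = 4 and 2^r − 1 = 3.
Top: 4(0.7354023354) − (0.7369689662) = 2.2046403754
2.2046403754 ÷ 3 = 0.7348801251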